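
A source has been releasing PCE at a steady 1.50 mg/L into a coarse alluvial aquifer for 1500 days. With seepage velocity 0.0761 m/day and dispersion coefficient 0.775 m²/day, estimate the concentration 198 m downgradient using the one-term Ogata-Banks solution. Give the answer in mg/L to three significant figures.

For a continuous step input, C/C₀ ≈ ½·erfc((x−vt)/(2√(Dt))).
vt = 0.0761 × 1500 = 114.15 m and 2√(Dt) = 2√(0.775 × 1500) = 68.19 m.
Argument (x−vt)/(2√(Dt)) = (198 − 114.15)/68.19 = 1.230; ½·erfc(1.230) = 0.04097.
C = 1.50 × 0.04097 = 0.0615 mg/L.

0.0615 mg/L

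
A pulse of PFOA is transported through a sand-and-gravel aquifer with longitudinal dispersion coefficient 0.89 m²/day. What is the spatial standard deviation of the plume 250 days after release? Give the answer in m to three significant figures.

Dispersive spreading gives a Gaussian with σ² = 2Dt; advection only shifts the center.
σ = √(2 × 0.89 × 250) = 21.1 m.

21.1 m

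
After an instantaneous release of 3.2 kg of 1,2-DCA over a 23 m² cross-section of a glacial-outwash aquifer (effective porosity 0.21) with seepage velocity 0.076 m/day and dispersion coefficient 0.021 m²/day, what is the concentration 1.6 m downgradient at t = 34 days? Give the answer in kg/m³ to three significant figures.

0.158 kg/m³

For an instantaneous plane source, C(x,t) = M/(n_e·A·√(4πDt)) · exp(−(x−vt)²/(4Dt)), with n_e·A the pore (flow) area.
Plume center vt = 0.076 × 34 = 2.584 m, so the well at 1.6 m is 0.984 m upgradient of the peak.
√(4πDt) = 2.995 m, giving peak height M/(n_e·A·√(4πDt)) = 3.2/(0.21 × 23 × 2.995) = 0.2212 kg/m³.
(x−vt)²/(4Dt) = (-0.984)²/(4 × 0.021 × 34) = 0.3390; exp(−0.3390) = 0.7125.
C = 0.2212 × 0.7125 = 0.158 kg/m³.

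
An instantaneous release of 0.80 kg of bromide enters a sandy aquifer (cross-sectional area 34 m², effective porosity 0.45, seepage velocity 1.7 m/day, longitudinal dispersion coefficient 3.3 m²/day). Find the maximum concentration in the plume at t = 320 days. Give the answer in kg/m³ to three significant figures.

The peak of an instantaneous 1D plume sits at x = vt; there the Gaussian factor is 1 and C_max = M/(n_e·A·√(4πDt)), where n_e·A is the pore area the mass is dissolved in.
√(4πDt) = √(4π × 3.3 × 320) = 115.2 m, so C_max = 0.80/(0.45 × 34 × 115.2) = 0.000454 kg/m³.

0.000454 kg/m³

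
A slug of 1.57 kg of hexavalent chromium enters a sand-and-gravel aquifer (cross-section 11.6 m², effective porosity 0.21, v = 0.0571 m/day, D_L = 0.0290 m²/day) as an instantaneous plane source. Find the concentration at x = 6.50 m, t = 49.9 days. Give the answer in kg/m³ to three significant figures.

For an instantaneous plane source, C(x,t) = M/(n_e·A·√(4πDt)) · exp(−(x−vt)²/(4Dt)), with n_e·A the pore (flow) area.
Plume center vt = 0.0571 × 49.9 = 2.84929 m, so the well at 6.50 m is 3.65071 m downgradient of the peak.
√(4πDt) = 4.264 m, giving peak height M/(n_e·A·√(4πDt)) = 1.57/(0.21 × 11.6 × 4.264) = 0.1511 kg/m³.
(x−vt)²/(4Dt) = (3.65071)²/(4 × 0.0290 × 49.9) = 2.302; exp(−2.302) = 0.1001.
C = 0.1511 × 0.1001 = 0.0151 kg/m³.

0.0151 kg/m³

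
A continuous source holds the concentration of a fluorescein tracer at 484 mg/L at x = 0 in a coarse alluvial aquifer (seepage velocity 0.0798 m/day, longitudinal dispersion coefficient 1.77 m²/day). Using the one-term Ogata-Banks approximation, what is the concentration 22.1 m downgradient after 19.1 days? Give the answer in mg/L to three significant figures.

For a continuous step input, C/C₀ ≈ ½·erfc((x−vt)/(2√(Dt))).
vt = 0.0798 × 19.1 = 1.52418 m and 2√(Dt) = 2√(1.77 × 19.1) = 11.63 m.
Argument (x−vt)/(2√(Dt)) = (22.1 − 1.52418)/11.63 = 1.769; ½·erfc(1.769) = 0.006179.
C = 484 × 0.006179 = 2.99 mg/L.

2.99 mg/L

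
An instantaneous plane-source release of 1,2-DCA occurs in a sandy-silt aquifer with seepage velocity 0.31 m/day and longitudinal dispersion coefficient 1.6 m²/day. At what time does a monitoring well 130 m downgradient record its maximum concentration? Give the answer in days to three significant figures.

For the 1D instantaneous-source solution, setting ∂C/∂t = 0 at fixed x gives v²t² + 2Dt − x² = 0, so t = (√(D² + v²x²) − D)/v².
√(D² + v²x²) = √(1.6² + 0.31² × 130²) = 40.33; v² = 0.0961.
t = (40.33 − 1.6)/0.0961 = 403 days (vs. the pure-advection estimate x/v = 419 d).

403 days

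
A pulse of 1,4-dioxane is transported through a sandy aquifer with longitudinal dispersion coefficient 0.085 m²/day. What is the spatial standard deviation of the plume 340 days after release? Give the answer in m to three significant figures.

Dispersive spreading gives a Gaussian with σ² = 2Dt; advection only shifts the center.
σ = √(2 × 0.085 × 340) = 7.60 m.

7.60 m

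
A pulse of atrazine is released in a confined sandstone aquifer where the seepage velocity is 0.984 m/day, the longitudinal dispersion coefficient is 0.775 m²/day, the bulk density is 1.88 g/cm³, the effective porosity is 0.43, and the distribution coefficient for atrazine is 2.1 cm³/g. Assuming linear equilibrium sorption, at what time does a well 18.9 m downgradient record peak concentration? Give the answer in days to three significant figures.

188 days

Retardation factor R = 1 + ρ_b·K_d/n = 1 + 1.88 × 2.1/0.43 = 10.18.
Sorption retards both mechanisms: v_R = v/R = 0.09666 m/day, D_R = D/R = 0.07613 m²/day.
Peak time from v_R²t² + 2D_R t − x² = 0: t = (√(D_R² + v_R²x²) − D_R)/v_R².
√(D_R² + v_R²x²) = √(0.07613² + 0.09666² × 18.9²) = 1.828; v_R² = 0.009343.
t = (1.828 − 0.07613)/0.009343 = 188 days.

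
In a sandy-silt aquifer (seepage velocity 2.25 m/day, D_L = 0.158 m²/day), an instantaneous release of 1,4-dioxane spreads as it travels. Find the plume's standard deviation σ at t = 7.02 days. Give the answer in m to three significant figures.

Dispersive spreading gives a Gaussian with σ² = 2Dt; advection only shifts the center.
σ = √(2 × 0.158 × 7.02) = 1.49 m.

1.49 m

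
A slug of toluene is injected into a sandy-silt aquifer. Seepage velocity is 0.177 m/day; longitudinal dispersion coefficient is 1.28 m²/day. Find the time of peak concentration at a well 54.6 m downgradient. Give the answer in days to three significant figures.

For the 1D instantaneous-source solution, setting ∂C/∂t = 0 at fixed x gives v²t² + 2Dt − x² = 0, so t = (√(D² + v²x²) − D)/v².
√(D² + v²x²) = √(1.28² + 0.177² × 54.6²) = 9.749; v² = 0.031329.
t = (9.749 − 1.28)/0.031329 = 270 days (vs. the pure-advection estimate x/v = 308 d).

270 days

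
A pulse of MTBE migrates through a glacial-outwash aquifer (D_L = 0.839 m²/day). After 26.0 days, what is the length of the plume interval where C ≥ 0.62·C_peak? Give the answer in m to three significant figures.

The plume is Gaussian with σ = √(2Dt) = √(2 × 0.839 × 26.0) = 6.605 m.
C/C_peak = exp(−Δx²/(2σ²)) = 0.62 ⇒ Δx = σ·√(−2 ln 0.62) = 6.605 × 0.9778 = 6.458 m.
Width = 2Δx = 12.9 m.

12.9 m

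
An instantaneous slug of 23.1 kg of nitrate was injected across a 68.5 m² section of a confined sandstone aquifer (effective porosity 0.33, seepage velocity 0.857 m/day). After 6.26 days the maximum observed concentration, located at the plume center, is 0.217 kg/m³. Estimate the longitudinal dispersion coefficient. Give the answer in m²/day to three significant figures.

0.282 m²/day

At the plume center C_max = M/(n_e·A·√(4πDt)), so D = M²/(4πt·(n_e·A·C_max)²).
n_e·A·C_max = 0.33 × 68.5 × 0.217 = 4.905 kg/m.
D = 23.1²/(4π × 6.26 × 4.905²) = 0.282 m²/day.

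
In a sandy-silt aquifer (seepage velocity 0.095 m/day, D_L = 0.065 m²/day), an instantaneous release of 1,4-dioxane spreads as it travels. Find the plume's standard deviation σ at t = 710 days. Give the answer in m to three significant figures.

9.61 m

Dispersive spreading gives a Gaussian with σ² = 2Dt; advection only shifts the center.
σ = √(2 × 0.065 × 710) = 9.61 m.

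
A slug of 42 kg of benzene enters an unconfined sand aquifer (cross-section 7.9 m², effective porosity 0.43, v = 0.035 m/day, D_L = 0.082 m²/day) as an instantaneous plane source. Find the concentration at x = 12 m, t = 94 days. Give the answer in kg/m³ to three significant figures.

For an instantaneous plane source, C(x,t) = M/(n_e·A·√(4πDt)) · exp(−(x−vt)²/(4Dt)), with n_e·A the pore (flow) area.
Plume center vt = 0.035 × 94 = 3.29 m, so the well at 12 m is 8.71 m downgradient of the peak.
√(4πDt) = 9.842 m, giving peak height M/(n_e·A·√(4πDt)) = 42/(0.43 × 7.9 × 9.842) = 1.256 kg/m³.
(x−vt)²/(4Dt) = (8.71)²/(4 × 0.082 × 94) = 2.461; exp(−2.461) = 0.08535.
C = 1.256 × 0.08535 = 0.107 kg/m³.

0.107 kg/m³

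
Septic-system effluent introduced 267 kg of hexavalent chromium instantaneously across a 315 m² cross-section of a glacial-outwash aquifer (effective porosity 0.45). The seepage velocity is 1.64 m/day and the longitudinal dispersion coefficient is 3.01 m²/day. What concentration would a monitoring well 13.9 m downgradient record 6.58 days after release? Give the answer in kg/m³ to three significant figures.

0.106 kg/m³

For an instantaneous plane source, C(x,t) = M/(n_e·A·√(4πDt)) · exp(−(x−vt)²/(4Dt)), with n_e·A the pore (flow) area.
Plume center vt = 1.64 × 6.58 = 10.7912 m, so the well at 13.9 m is 3.1088 m downgradient of the peak.
√(4πDt) = 15.78 m, giving peak height M/(n_e·A·√(4πDt)) = 267/(0.45 × 315 × 15.78) = 0.1194 kg/m³.
(x−vt)²/(4Dt) = (3.1088)²/(4 × 3.01 × 6.58) = 0.1220; exp(−0.1220) = 0.8851.
C = 0.1194 × 0.8851 = 0.106 kg/m³.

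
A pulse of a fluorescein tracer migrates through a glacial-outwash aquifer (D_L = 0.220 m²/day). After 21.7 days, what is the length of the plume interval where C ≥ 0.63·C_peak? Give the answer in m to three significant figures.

5.94 m

The plume is Gaussian with σ = √(2Dt) = √(2 × 0.220 × 21.7) = 3.090 m.
C/C_peak = exp(−Δx²/(2σ²)) = 0.63 ⇒ Δx = σ·√(−2 ln 0.63) = 3.090 × 0.9613 = 2.970 m.
Width = 2Δx = 5.94 m.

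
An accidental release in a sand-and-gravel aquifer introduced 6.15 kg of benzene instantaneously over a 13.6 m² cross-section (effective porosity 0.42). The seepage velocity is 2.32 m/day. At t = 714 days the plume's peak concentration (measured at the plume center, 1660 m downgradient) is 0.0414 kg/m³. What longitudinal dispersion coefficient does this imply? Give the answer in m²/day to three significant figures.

0.0754 m²/day

At the plume center C_max = M/(n_e·A·√(4πDt)), so D = M²/(4πt·(n_e·A·C_max)²).
n_e·A·C_max = 0.42 × 13.6 × 0.0414 = 0.2365 kg/m.
D = 6.15²/(4π × 714 × 0.2365²) = 0.0754 m²/day.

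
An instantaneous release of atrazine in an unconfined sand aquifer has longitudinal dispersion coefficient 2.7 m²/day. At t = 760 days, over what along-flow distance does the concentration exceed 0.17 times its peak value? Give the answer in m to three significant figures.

241 m

The plume is Gaussian with σ = √(2Dt) = √(2 × 2.7 × 760) = 64.06 m.
C/C_peak = exp(−Δx²/(2σ²)) = 0.17 ⇒ Δx = σ·√(−2 ln 0.17) = 64.06 × 1.883 = 120.6 m.
Width = 2Δx = 241 m.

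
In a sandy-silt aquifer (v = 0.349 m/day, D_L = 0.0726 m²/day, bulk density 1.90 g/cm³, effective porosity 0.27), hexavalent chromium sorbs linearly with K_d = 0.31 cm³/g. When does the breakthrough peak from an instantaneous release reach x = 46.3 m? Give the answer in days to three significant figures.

Retardation factor R = 1 + ρ_b·K_d/n = 1 + 1.90 × 0.31/0.27 = 3.181.
Sorption retards both mechanisms: v_R = v/R = 0.1097 m/day, D_R = D/R = 0.02282 m²/day.
Peak time from v_R²t² + 2D_R t − x² = 0: t = (√(D_R² + v_R²x²) − D_R)/v_R².
√(D_R² + v_R²x²) = √(0.02282² + 0.1097² × 46.3²) = 5.079; v_R² = 0.01203.
t = (5.079 − 0.02282)/0.01203 = 420 days.

420 days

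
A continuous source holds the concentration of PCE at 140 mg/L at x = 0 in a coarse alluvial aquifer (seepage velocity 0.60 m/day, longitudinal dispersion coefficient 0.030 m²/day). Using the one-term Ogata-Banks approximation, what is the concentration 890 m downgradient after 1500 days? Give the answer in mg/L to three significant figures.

For a continuous step input, C/C₀ ≈ ½·erfc((x−vt)/(2√(Dt))).
vt = 0.60 × 1500 = 900 m and 2√(Dt) = 2√(0.030 × 1500) = 13.42 m.
Argument (x−vt)/(2√(Dt)) = (890 − 900)/13.42 = -0.7452; ½·erfc(-0.7452) = 0.8540.
C = 140 × 0.8540 = 120 mg/L.

120 mg/L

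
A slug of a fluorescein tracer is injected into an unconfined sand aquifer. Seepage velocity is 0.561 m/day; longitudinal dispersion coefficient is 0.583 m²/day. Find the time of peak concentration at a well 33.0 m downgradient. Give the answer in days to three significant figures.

57.0 days

For the 1D instantaneous-source solution, setting ∂C/∂t = 0 at fixed x gives v²t² + 2Dt − x² = 0, so t = (√(D² + v²x²) − D)/v².
√(D² + v²x²) = √(0.583² + 0.561² × 33.0²) = 18.52; v² = 0.314721.
t = (18.52 − 0.583)/0.314721 = 57.0 days (vs. the pure-advection estimate x/v = 58.8 d).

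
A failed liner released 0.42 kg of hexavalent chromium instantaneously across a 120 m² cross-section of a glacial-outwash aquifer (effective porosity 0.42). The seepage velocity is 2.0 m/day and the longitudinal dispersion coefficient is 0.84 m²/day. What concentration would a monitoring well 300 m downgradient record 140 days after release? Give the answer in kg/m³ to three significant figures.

For an instantaneous plane source, C(x,t) = M/(n_e·A·√(4πDt)) · exp(−(x−vt)²/(4Dt)), with n_e·A the pore (flow) area.
Plume center vt = 2.0 × 140 = 280 m, so the well at 300 m is 20 m downgradient of the peak.
√(4πDt) = 38.44 m, giving peak height M/(n_e·A·√(4πDt)) = 0.42/(0.42 × 120 × 38.44) = 0.0002168 kg/m³.
(x−vt)²/(4Dt) = (20)²/(4 × 0.84 × 140) = 0.8503; exp(−0.8503) = 0.4273.
C = 0.0002168 × 0.4273 = 9.26e-05 kg/m³.

9.26e-05 kg/m³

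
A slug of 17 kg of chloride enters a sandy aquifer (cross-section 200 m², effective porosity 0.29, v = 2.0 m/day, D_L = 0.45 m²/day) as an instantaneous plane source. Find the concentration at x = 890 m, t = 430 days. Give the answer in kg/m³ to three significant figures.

0.00186 kg/m³

For an instantaneous plane source, C(x,t) = M/(n_e·A·√(4πDt)) · exp(−(x−vt)²/(4Dt)), with n_e·A the pore (flow) area.
Plume center vt = 2.0 × 430 = 860 m, so the well at 890 m is 30 m downgradient of the peak.
√(4πDt) = 49.31 m, giving peak height M/(n_e·A·√(4πDt)) = 17/(0.29 × 200 × 49.31) = 0.005944 kg/m³.
(x−vt)²/(4Dt) = (30)²/(4 × 0.45 × 430) = 1.163; exp(−1.163) = 0.3125.
C = 0.005944 × 0.3125 = 0.00186 kg/m³.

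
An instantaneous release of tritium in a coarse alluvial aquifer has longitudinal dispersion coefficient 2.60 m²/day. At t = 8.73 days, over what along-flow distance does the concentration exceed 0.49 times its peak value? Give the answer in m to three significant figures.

16.1 m

The plume is Gaussian with σ = √(2Dt) = √(2 × 2.60 × 8.73) = 6.738 m.
C/C_peak = exp(−Δx²/(2σ²)) = 0.49 ⇒ Δx = σ·√(−2 ln 0.49) = 6.738 × 1.194 = 8.045 m.
Width = 2Δx = 16.1 m.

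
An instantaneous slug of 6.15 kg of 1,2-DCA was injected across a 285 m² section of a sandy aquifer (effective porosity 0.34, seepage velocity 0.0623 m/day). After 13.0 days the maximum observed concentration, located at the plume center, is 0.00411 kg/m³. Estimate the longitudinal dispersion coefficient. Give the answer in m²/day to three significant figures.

At the plume center C_max = M/(n_e·A·√(4πDt)), so D = M²/(4πt·(n_e·A·C_max)²).
n_e·A·C_max = 0.34 × 285 × 0.00411 = 0.3983 kg/m.
D = 6.15²/(4π × 13.0 × 0.3983²) = 1.46 m²/day.

1.46 m²/day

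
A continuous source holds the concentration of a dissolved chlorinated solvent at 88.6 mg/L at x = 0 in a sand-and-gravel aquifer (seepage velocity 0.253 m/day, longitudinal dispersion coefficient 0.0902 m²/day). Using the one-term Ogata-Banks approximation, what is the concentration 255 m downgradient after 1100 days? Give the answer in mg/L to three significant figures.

84.3 mg/L

For a continuous step input, C/C₀ ≈ ½·erfc((x−vt)/(2√(Dt))).
vt = 0.253 × 1100 = 278.3 m and 2√(Dt) = 2√(0.0902 × 1100) = 19.92 m.
Argument (x−vt)/(2√(Dt)) = (255 − 278.3)/19.92 = -1.170; ½·erfc(-1.170) = 0.9510.
C = 88.6 × 0.9510 = 84.3 mg/L.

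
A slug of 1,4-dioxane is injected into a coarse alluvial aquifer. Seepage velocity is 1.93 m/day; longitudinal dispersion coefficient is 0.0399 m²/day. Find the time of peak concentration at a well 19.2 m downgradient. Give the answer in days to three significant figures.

For the 1D instantaneous-source solution, setting ∂C/∂t = 0 at fixed x gives v²t² + 2Dt − x² = 0, so t = (√(D² + v²x²) − D)/v².
√(D² + v²x²) = √(0.0399² + 1.93² × 19.2²) = 37.06; v² = 3.7249.
t = (37.06 − 0.0399)/3.7249 = 9.94 days (vs. the pure-advection estimate x/v = 9.95 d).

9.94 days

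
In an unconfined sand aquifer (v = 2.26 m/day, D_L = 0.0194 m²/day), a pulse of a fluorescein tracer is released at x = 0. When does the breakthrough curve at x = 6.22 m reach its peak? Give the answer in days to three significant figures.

For the 1D instantaneous-source solution, setting ∂C/∂t = 0 at fixed x gives v²t² + 2Dt − x² = 0, so t = (√(D² + v²x²) − D)/v².
√(D² + v²x²) = √(0.0194² + 2.26² × 6.22²) = 14.06; v² = 5.1076.
t = (14.06 − 0.0194)/5.1076 = 2.75 days (vs. the pure-advection estimate x/v = 2.75 d).

2.75 days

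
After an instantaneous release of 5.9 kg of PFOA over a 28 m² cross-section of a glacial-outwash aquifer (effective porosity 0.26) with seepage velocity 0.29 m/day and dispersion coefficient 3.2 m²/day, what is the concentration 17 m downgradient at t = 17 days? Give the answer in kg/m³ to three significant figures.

For an instantaneous plane source, C(x,t) = M/(n_e·A·√(4πDt)) · exp(−(x−vt)²/(4Dt)), with n_e·A the pore (flow) area.
Plume center vt = 0.29 × 17 = 4.93 m, so the well at 17 m is 12.07 m downgradient of the peak.
√(4πDt) = 26.15 m, giving peak height M/(n_e·A·√(4πDt)) = 5.9/(0.26 × 28 × 26.15) = 0.03099 kg/m³.
(x−vt)²/(4Dt) = (12.07)²/(4 × 3.2 × 17) = 0.6695; exp(−0.6695) = 0.5120.
C = 0.03099 × 0.5120 = 0.0159 kg/m³.

0.0159 kg/m³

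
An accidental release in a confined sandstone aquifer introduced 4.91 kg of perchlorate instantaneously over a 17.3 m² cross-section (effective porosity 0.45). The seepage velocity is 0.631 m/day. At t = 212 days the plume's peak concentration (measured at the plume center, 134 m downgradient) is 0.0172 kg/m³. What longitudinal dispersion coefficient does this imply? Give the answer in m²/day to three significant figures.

At the plume center C_max = M/(n_e·A·√(4πDt)), so D = M²/(4πt·(n_e·A·C_max)²).
n_e·A·C_max = 0.45 × 17.3 × 0.0172 = 0.1339 kg/m.
D = 4.91²/(4π × 212 × 0.1339²) = 0.505 m²/day.

0.505 m²/day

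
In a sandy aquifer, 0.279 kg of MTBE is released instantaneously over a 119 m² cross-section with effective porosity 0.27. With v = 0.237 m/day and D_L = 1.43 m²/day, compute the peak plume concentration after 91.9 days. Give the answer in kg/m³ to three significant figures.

The peak of an instantaneous 1D plume sits at x = vt; there the Gaussian factor is 1 and C_max = M/(n_e·A·√(4πDt)), where n_e·A is the pore area the mass is dissolved in.
√(4πDt) = √(4π × 1.43 × 91.9) = 40.64 m, so C_max = 0.279/(0.27 × 119 × 40.64) = 0.000214 kg/m³.

0.000214 kg/m³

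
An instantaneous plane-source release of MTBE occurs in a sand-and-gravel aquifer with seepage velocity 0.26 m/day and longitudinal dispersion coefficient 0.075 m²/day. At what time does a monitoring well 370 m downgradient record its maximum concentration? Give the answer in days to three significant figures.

1420 days

For the 1D instantaneous-source solution, setting ∂C/∂t = 0 at fixed x gives v²t² + 2Dt − x² = 0, so t = (√(D² + v²x²) − D)/v².
√(D² + v²x²) = √(0.075² + 0.26² × 370²) = 96.20; v² = 0.0676.
t = (96.20 − 0.075)/0.0676 = 1420 days (vs. the pure-advection estimate x/v = 1420 d).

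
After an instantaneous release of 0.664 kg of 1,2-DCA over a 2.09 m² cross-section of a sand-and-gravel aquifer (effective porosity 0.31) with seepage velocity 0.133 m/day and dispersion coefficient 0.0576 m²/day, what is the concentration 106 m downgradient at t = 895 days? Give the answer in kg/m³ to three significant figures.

For an instantaneous plane source, C(x,t) = M/(n_e·A·√(4πDt)) · exp(−(x−vt)²/(4Dt)), with n_e·A the pore (flow) area.
Plume center vt = 0.133 × 895 = 119.035 m, so the well at 106 m is 13.035 m upgradient of the peak.
√(4πDt) = 25.45 m, giving peak height M/(n_e·A·√(4πDt)) = 0.664/(0.31 × 2.09 × 25.45) = 0.04027 kg/m³.
(x−vt)²/(4Dt) = (-13.035)²/(4 × 0.0576 × 895) = 0.8240; exp(−0.8240) = 0.4387.
C = 0.04027 × 0.4387 = 0.0177 kg/m³.

0.0177 kg/m³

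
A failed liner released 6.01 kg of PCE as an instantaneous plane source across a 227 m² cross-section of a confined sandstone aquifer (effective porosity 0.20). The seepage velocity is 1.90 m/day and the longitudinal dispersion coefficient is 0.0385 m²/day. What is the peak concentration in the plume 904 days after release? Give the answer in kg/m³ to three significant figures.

0.00633 kg/m³

The peak of an instantaneous 1D plume sits at x = vt; there the Gaussian factor is 1 and C_max = M/(n_e·A·√(4πDt)), where n_e·A is the pore area the mass is dissolved in.
√(4πDt) = √(4π × 0.0385 × 904) = 20.91 m, so C_max = 6.01/(0.20 × 227 × 20.91) = 0.00633 kg/m³.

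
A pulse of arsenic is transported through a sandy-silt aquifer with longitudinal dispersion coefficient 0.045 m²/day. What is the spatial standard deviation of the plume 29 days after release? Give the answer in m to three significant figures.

1.62 m

Dispersive spreading gives a Gaussian with σ² = 2Dt; advection only shifts the center.
σ = √(2 × 0.045 × 29) = 1.62 m.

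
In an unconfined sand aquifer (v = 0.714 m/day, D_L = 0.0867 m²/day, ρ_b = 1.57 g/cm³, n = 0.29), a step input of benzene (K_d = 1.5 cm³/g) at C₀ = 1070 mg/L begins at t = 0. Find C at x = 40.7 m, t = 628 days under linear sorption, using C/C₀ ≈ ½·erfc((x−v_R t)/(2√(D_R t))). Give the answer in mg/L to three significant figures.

1060 mg/L

Retardation factor R = 1 + ρ_b·K_d/n = 1 + 1.57 × 1.5/0.29 = 9.121.
Sorption retards both mechanisms: v_R = v/R = 0.07828 m/day, D_R = D/R = 0.009506 m²/day.
v_R·t = 0.07828 × 628 = 49.15984 m; 2√(D_R t) = 4.887 m; argument = (40.7 − 49.15984)/4.887 = -1.731.
C = C₀ × ½·erfc(-1.731) = 1070 × 0.9928 = 1060 mg/L.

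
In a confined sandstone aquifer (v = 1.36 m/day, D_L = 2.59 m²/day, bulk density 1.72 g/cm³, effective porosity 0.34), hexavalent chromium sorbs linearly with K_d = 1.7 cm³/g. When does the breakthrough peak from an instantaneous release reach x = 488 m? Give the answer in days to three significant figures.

Retardation factor R = 1 + ρ_b·K_d/n = 1 + 1.72 × 1.7/0.34 = 9.600.
Sorption retards both mechanisms: v_R = v/R = 0.1417 m/day, D_R = D/R = 0.2698 m²/day.
Peak time from v_R²t² + 2D_R t − x² = 0: t = (√(D_R² + v_R²x²) − D_R)/v_R².
√(D_R² + v_R²x²) = √(0.2698² + 0.1417² × 488²) = 69.15; v_R² = 0.02008.
t = (69.15 − 0.2698)/0.02008 = 3430 days.

3430 days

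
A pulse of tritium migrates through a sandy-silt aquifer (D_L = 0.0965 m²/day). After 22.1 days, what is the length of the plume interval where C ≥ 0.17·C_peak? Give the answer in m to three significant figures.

The plume is Gaussian with σ = √(2Dt) = √(2 × 0.0965 × 22.1) = 2.065 m.
C/C_peak = exp(−Δx²/(2σ²)) = 0.17 ⇒ Δx = σ·√(−2 ln 0.17) = 2.065 × 1.883 = 3.888 m.
Width = 2Δx = 7.78 m.

7.78 m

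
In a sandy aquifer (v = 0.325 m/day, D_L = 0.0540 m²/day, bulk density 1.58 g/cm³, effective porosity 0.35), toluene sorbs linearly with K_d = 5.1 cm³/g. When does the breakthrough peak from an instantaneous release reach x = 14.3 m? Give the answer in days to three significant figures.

Retardation factor R = 1 + ρ_b·K_d/n = 1 + 1.58 × 5.1/0.35 = 24.02.
Sorption retards both mechanisms: v_R = v/R = 0.01353 m/day, D_R = D/R = 0.002248 m²/day.
Peak time from v_R²t² + 2D_R t − x² = 0: t = (√(D_R² + v_R²x²) − D_R)/v_R².
√(D_R² + v_R²x²) = √(0.002248² + 0.01353² × 14.3²) = 0.1935; v_R² = 0.0001831.
t = (0.1935 − 0.002248)/0.0001831 = 1040 days.

1040 days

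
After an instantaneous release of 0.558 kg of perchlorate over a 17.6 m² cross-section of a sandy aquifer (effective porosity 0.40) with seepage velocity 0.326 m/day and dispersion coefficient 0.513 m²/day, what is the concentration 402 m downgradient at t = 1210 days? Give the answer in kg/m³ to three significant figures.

0.000877 kg/m³

For an instantaneous plane source, C(x,t) = M/(n_e·A·√(4πDt)) · exp(−(x−vt)²/(4Dt)), with n_e·A the pore (flow) area.
Plume center vt = 0.326 × 1210 = 394.46 m, so the well at 402 m is 7.54 m downgradient of the peak.
√(4πDt) = 88.32 m, giving peak height M/(n_e·A·√(4πDt)) = 0.558/(0.40 × 17.6 × 88.32) = 0.0008974 kg/m³.
(x−vt)²/(4Dt) = (7.54)²/(4 × 0.513 × 1210) = 0.02290; exp(−0.02290) = 0.9774.
C = 0.0008974 × 0.9774 = 0.000877 kg/m³.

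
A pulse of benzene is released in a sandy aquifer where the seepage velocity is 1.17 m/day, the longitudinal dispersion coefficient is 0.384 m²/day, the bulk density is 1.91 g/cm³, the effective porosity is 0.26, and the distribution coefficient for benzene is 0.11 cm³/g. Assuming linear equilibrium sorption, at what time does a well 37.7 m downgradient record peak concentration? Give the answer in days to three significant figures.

Retardation factor R = 1 + ρ_b·K_d/n = 1 + 1.91 × 0.11/0.26 = 1.808.
Sorption retards both mechanisms: v_R = v/R = 0.6471 m/day, D_R = D/R = 0.2124 m²/day.
Peak time from v_R²t² + 2D_R t − x² = 0: t = (√(D_R² + v_R²x²) − D_R)/v_R².
√(D_R² + v_R²x²) = √(0.2124² + 0.6471² × 37.7²) = 24.40; v_R² = 0.4187.
t = (24.40 − 0.2124)/0.4187 = 57.8 days.

57.8 days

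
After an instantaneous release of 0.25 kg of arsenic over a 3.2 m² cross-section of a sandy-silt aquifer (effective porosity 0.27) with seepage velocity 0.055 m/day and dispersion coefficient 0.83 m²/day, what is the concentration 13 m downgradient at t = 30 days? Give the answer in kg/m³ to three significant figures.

0.00449 kg/m³

For an instantaneous plane source, C(x,t) = M/(n_e·A·√(4πDt)) · exp(−(x−vt)²/(4Dt)), with n_e·A the pore (flow) area.
Plume center vt = 0.055 × 30 = 1.65 m, so the well at 13 m is 11.35 m downgradient of the peak.
√(4πDt) = 17.69 m, giving peak height M/(n_e·A·√(4πDt)) = 0.25/(0.27 × 3.2 × 17.69) = 0.01636 kg/m³.
(x−vt)²/(4Dt) = (11.35)²/(4 × 0.83 × 30) = 1.293; exp(−1.293) = 0.2744.
C = 0.01636 × 0.2744 = 0.00449 kg/m³.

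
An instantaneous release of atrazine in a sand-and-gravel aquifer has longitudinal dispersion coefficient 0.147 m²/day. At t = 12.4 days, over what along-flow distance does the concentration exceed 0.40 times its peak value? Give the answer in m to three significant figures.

The plume is Gaussian with σ = √(2Dt) = √(2 × 0.147 × 12.4) = 1.909 m.
C/C_peak = exp(−Δx²/(2σ²)) = 0.40 ⇒ Δx = σ·√(−2 ln 0.40) = 1.909 × 1.354 = 2.585 m.
Width = 2Δx = 5.17 m.

5.17 m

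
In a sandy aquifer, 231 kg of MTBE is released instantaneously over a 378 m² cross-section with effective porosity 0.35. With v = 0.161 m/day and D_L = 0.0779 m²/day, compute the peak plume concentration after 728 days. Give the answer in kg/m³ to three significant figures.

0.0654 kg/m³

The peak of an instantaneous 1D plume sits at x = vt; there the Gaussian factor is 1 and C_max = M/(n_e·A·√(4πDt)), where n_e·A is the pore area the mass is dissolved in.
√(4πDt) = √(4π × 0.0779 × 728) = 26.70 m, so C_max = 231/(0.35 × 378 × 26.70) = 0.0654 kg/m³.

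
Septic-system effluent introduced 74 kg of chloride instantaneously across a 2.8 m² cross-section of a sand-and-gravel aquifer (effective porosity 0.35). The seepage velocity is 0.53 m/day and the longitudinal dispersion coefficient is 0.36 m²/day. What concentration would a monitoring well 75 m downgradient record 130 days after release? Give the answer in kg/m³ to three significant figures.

For an instantaneous plane source, C(x,t) = M/(n_e·A·√(4πDt)) · exp(−(x−vt)²/(4Dt)), with n_e·A the pore (flow) area.
Plume center vt = 0.53 × 130 = 68.9 m, so the well at 75 m is 6.1 m downgradient of the peak.
√(4πDt) = 24.25 m, giving peak height M/(n_e·A·√(4πDt)) = 74/(0.35 × 2.8 × 24.25) = 3.114 kg/m³.
(x−vt)²/(4Dt) = (6.1)²/(4 × 0.36 × 130) = 0.1988; exp(−0.1988) = 0.8197.
C = 3.114 × 0.8197 = 2.55 kg/m³.

2.55 kg/m³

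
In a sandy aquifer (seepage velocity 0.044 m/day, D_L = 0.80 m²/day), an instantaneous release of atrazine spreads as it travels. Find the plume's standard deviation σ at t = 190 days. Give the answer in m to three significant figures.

Dispersive spreading gives a Gaussian with σ² = 2Dt; advection only shifts the center.
σ = √(2 × 0.80 × 190) = 17.4 m.

17.4 m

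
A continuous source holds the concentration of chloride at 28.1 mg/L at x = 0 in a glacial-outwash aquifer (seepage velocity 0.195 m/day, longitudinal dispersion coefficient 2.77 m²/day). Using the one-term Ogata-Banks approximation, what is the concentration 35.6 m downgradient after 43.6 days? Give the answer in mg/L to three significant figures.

For a continuous step input, C/C₀ ≈ ½·erfc((x−vt)/(2√(Dt))).
vt = 0.195 × 43.6 = 8.502 m and 2√(Dt) = 2√(2.77 × 43.6) = 21.98 m.
Argument (x−vt)/(2√(Dt)) = (35.6 − 8.502)/21.98 = 1.233; ½·erfc(1.233) = 0.04060.
C = 28.1 × 0.04060 = 1.14 mg/L.

1.14 mg/L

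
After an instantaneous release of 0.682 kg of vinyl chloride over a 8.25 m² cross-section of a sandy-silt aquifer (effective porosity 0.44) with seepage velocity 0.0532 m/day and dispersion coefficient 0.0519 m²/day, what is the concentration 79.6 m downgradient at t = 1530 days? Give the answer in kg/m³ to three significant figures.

For an instantaneous plane source, C(x,t) = M/(n_e·A·√(4πDt)) · exp(−(x−vt)²/(4Dt)), with n_e·A the pore (flow) area.
Plume center vt = 0.0532 × 1530 = 81.396 m, so the well at 79.6 m is 1.796 m upgradient of the peak.
√(4πDt) = 31.59 m, giving peak height M/(n_e·A·√(4πDt)) = 0.682/(0.44 × 8.25 × 31.59) = 0.005947 kg/m³.
(x−vt)²/(4Dt) = (-1.796)²/(4 × 0.0519 × 1530) = 0.01016; exp(−0.01016) = 0.9899.
C = 0.005947 × 0.9899 = 0.00589 kg/m³.

0.00589 kg/m³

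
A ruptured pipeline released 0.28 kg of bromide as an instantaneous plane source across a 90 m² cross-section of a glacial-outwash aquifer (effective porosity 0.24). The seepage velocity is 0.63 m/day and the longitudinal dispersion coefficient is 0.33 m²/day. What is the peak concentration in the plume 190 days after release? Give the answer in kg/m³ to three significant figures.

0.000462 kg/m³

The peak of an instantaneous 1D plume sits at x = vt; there the Gaussian factor is 1 and C_max = M/(n_e·A·√(4πDt)), where n_e·A is the pore area the mass is dissolved in.
√(4πDt) = √(4π × 0.33 × 190) = 28.07 m, so C_max = 0.28/(0.24 × 90 × 28.07) = 0.000462 kg/m³.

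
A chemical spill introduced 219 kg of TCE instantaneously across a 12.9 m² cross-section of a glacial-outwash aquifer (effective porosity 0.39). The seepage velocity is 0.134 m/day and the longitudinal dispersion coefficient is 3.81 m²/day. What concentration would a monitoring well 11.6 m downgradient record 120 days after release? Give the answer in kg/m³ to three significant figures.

0.568 kg/m³

For an instantaneous plane source, C(x,t) = M/(n_e·A·√(4πDt)) · exp(−(x−vt)²/(4Dt)), with n_e·A the pore (flow) area.
Plume center vt = 0.134 × 120 = 16.08 m, so the well at 11.6 m is 4.48 m upgradient of the peak.
√(4πDt) = 75.80 m, giving peak height M/(n_e·A·√(4πDt)) = 219/(0.39 × 12.9 × 75.80) = 0.5743 kg/m³.
(x−vt)²/(4Dt) = (-4.48)²/(4 × 3.81 × 120) = 0.01097; exp(−0.01097) = 0.9891.
C = 0.5743 × 0.9891 = 0.568 kg/m³.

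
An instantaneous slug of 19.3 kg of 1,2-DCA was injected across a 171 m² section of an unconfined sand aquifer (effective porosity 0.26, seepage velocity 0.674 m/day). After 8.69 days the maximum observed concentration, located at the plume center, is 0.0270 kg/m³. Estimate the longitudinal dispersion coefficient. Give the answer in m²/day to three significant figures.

At the plume center C_max = M/(n_e·A·√(4πDt)), so D = M²/(4πt·(n_e·A·C_max)²).
n_e·A·C_max = 0.26 × 171 × 0.0270 = 1.200 kg/m.
D = 19.3²/(4π × 8.69 × 1.200²) = 2.37 m²/day.

2.37 m²/day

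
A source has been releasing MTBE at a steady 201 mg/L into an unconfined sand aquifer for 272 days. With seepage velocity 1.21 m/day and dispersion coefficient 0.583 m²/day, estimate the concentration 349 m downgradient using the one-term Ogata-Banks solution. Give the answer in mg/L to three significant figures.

For a continuous step input, C/C₀ ≈ ½·erfc((x−vt)/(2√(Dt))).
vt = 1.21 × 272 = 329.12 m and 2√(Dt) = 2√(0.583 × 272) = 25.19 m.
Argument (x−vt)/(2√(Dt)) = (349 − 329.12)/25.19 = 0.7892; ½·erfc(0.7892) = 0.1322.
C = 201 × 0.1322 = 26.6 mg/L.

26.6 mg/L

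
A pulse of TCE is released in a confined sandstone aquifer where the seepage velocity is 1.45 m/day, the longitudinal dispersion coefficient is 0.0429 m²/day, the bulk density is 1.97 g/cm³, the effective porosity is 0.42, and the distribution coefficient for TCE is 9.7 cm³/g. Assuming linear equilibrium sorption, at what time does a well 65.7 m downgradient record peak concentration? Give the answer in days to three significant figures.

2110 days

Retardation factor R = 1 + ρ_b·K_d/n = 1 + 1.97 × 9.7/0.42 = 46.50.
Sorption retards both mechanisms: v_R = v/R = 0.03118 m/day, D_R = D/R = 0.0009226 m²/day.
Peak time from v_R²t² + 2D_R t − x² = 0: t = (√(D_R² + v_R²x²) − D_R)/v_R².
√(D_R² + v_R²x²) = √(0.0009226² + 0.03118² × 65.7²) = 2.049; v_R² = 0.0009722.
t = (2.049 − 0.0009226)/0.0009722 = 2110 days.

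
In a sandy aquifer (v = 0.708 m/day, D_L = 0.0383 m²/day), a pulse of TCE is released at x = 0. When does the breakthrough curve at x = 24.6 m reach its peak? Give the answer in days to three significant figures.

34.7 days

For the 1D instantaneous-source solution, setting ∂C/∂t = 0 at fixed x gives v²t² + 2Dt − x² = 0, so t = (√(D² + v²x²) − D)/v².
√(D² + v²x²) = √(0.0383² + 0.708² × 24.6²) = 17.42; v² = 0.501264.
t = (17.42 − 0.0383)/0.501264 = 34.7 days (vs. the pure-advection estimate x/v = 34.7 d).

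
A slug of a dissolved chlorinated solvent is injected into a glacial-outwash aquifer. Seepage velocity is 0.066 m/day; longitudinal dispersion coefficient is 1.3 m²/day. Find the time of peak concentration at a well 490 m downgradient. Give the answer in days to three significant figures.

For the 1D instantaneous-source solution, setting ∂C/∂t = 0 at fixed x gives v²t² + 2Dt − x² = 0, so t = (√(D² + v²x²) − D)/v².
√(D² + v²x²) = √(1.3² + 0.066² × 490²) = 32.37; v² = 0.004356.
t = (32.37 − 1.3)/0.004356 = 7130 days (vs. the pure-advection estimate x/v = 7420 d).

7130 days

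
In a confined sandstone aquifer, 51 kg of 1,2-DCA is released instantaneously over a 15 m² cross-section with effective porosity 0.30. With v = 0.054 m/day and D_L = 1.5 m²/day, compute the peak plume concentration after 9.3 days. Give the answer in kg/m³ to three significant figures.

The peak of an instantaneous 1D plume sits at x = vt; there the Gaussian factor is 1 and C_max = M/(n_e·A·√(4πDt)), where n_e·A is the pore area the mass is dissolved in.
√(4πDt) = √(4π × 1.5 × 9.3) = 13.24 m, so C_max = 51/(0.30 × 15 × 13.24) = 0.856 kg/m³.

0.856 kg/m³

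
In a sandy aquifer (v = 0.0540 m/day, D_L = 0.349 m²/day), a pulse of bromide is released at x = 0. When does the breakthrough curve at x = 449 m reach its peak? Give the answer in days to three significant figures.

For the 1D instantaneous-source solution, setting ∂C/∂t = 0 at fixed x gives v²t² + 2Dt − x² = 0, so t = (√(D² + v²x²) − D)/v².
√(D² + v²x²) = √(0.349² + 0.0540² × 449²) = 24.25; v² = 0.002916.
t = (24.25 − 0.349)/0.002916 = 8200 days (vs. the pure-advection estimate x/v = 8310 d).

8200 days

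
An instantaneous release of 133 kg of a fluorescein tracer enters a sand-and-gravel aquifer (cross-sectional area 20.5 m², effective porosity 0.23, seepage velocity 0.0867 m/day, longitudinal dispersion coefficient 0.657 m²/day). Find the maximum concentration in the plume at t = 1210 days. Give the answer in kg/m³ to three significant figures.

The peak of an instantaneous 1D plume sits at x = vt; there the Gaussian factor is 1 and C_max = M/(n_e·A·√(4πDt)), where n_e·A is the pore area the mass is dissolved in.
√(4πDt) = √(4π × 0.657 × 1210) = 99.95 m, so C_max = 133/(0.23 × 20.5 × 99.95) = 0.282 kg/m³.

0.282 kg/m³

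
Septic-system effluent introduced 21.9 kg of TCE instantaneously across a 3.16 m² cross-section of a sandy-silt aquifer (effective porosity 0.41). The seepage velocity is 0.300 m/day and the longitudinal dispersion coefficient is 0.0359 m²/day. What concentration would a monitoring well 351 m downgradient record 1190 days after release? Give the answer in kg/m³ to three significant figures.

For an instantaneous plane source, C(x,t) = M/(n_e·A·√(4πDt)) · exp(−(x−vt)²/(4Dt)), with n_e·A the pore (flow) area.
Plume center vt = 0.300 × 1190 = 357 m, so the well at 351 m is 6 m upgradient of the peak.
√(4πDt) = 23.17 m, giving peak height M/(n_e·A·√(4πDt)) = 21.9/(0.41 × 3.16 × 23.17) = 0.7295 kg/m³.
(x−vt)²/(4Dt) = (-6)²/(4 × 0.0359 × 1190) = 0.2107; exp(−0.2107) = 0.8100.
C = 0.7295 × 0.8100 = 0.591 kg/m³.

0.591 kg/m³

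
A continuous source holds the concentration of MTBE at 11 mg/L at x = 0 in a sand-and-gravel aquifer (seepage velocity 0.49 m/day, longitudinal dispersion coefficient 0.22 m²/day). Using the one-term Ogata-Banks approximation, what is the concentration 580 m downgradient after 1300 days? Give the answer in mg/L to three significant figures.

10.9 mg/L

For a continuous step input, C/C₀ ≈ ½·erfc((x−vt)/(2√(Dt))).
vt = 0.49 × 1300 = 637 m and 2√(Dt) = 2√(0.22 × 1300) = 33.82 m.
Argument (x−vt)/(2√(Dt)) = (580 − 637)/33.82 = -1.685; ½·erfc(-1.685) = 0.9914.
C = 11 × 0.9914 = 10.9 mg/L.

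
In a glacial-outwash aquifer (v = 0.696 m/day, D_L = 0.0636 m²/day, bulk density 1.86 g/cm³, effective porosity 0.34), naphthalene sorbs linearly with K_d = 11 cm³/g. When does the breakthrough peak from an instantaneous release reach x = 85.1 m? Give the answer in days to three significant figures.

Retardation factor R = 1 + ρ_b·K_d/n = 1 + 1.86 × 11/0.34 = 61.18.
Sorption retards both mechanisms: v_R = v/R = 0.01138 m/day, D_R = D/R = 0.001040 m²/day.
Peak time from v_R²t² + 2D_R t − x² = 0: t = (√(D_R² + v_R²x²) − D_R)/v_R².
√(D_R² + v_R²x²) = √(0.001040² + 0.01138² × 85.1²) = 0.9684; v_R² = 0.0001295.
t = (0.9684 − 0.001040)/0.0001295 = 7470 days.

7470 days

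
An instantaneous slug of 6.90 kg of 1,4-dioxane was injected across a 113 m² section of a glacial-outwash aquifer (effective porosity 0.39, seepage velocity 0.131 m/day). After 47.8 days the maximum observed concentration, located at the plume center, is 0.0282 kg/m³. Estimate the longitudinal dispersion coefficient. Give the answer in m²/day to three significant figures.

0.0513 m²/day

At the plume center C_max = M/(n_e·A·√(4πDt)), so D = M²/(4πt·(n_e·A·C_max)²).
n_e·A·C_max = 0.39 × 113 × 0.0282 = 1.243 kg/m.
D = 6.90²/(4π × 47.8 × 1.243²) = 0.0513 m²/day.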